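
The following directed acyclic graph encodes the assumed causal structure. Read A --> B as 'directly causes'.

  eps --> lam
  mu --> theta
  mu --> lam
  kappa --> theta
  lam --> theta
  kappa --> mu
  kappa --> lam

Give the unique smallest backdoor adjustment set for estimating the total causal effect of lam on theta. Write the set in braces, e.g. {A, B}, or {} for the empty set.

{kappa, mu}

Variables eligible for adjustment (non-descendants of lam, excluding lam and theta): {eps, kappa, mu}.
Backdoor paths from lam to theta:
  P1: lam <- kappa -> mu -> theta
  P2: lam <- kappa -> theta
  P3: lam <- mu <- kappa -> theta
  P4: lam <- mu -> theta
The empty set is not sufficient: P1 (lam <- kappa -> mu -> theta) has no collider blocking it and no conditioned non-collider, so it is open.
Try {kappa, mu}:
  P1: blocked at fork node kappa ∈ conditioning set.
  P2: blocked at fork node kappa ∈ conditioning set.
  P3: blocked at chain node mu ∈ conditioning set.
  P4: blocked at fork node mu ∈ conditioning set.
{kappa, mu} contains no descendant of lam and blocks every backdoor path.
Every element of {kappa, mu} is needed (dropping kappa leaves P2 open; dropping mu leaves P4 open), so no proper subset is valid.
Among all size-2 subsets of the eligible variables, only {kappa, mu} blocks every backdoor path, so it is the unique smallest valid adjustment set.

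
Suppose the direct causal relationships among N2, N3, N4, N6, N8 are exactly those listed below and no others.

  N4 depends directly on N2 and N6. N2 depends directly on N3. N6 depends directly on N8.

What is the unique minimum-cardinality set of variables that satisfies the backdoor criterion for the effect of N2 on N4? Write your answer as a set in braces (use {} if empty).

{}

Variables eligible for adjustment (non-descendants of N2, excluding N2 and N4): {N3, N6, N8}.
Backdoor paths from N2 to N4:
  (none)
With no backdoor paths the empty set already satisfies the criterion, and it is trivially minimal.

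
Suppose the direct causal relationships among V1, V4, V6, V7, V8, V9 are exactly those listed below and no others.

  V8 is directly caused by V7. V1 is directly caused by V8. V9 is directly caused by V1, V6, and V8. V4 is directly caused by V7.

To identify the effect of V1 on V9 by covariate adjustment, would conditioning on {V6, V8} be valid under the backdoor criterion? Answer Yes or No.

Backdoor paths from V1 to V9 (paths whose first edge points into V1):
  P1: V1 <- V8 -> V9
Condition 1 (no descendant of V1 in the set): holds — descendants of V1 are {V9}; none are in {V6, V8}.
Condition 2 (every backdoor path blocked by {V6, V8}):
  P1: blocked at fork node V8 ∈ conditioning set.
{V6, V8} satisfies the backdoor criterion.

Yes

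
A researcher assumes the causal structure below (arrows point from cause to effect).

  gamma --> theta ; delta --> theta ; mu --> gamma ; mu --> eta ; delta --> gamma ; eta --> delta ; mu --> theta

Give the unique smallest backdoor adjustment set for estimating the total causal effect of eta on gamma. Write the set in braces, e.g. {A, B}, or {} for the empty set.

Variables eligible for adjustment (non-descendants of eta, excluding eta and gamma): {mu}.
Backdoor paths from eta to gamma:
  P1: eta <- mu -> gamma
  P2: eta <- mu -> theta <- delta -> gamma
  P3: eta <- mu -> theta <- gamma
The empty set is not sufficient: P1 (eta <- mu -> gamma) has no collider blocking it and no conditioned non-collider, so it is open.
Try {mu}:
  P1: blocked at fork node mu ∈ conditioning set.
  P2: blocked at fork node mu ∈ conditioning set.
  P3: blocked at fork node mu ∈ conditioning set.
{mu} contains no descendant of eta and blocks every backdoor path.
{mu} is the unique smallest valid adjustment set.

{mu}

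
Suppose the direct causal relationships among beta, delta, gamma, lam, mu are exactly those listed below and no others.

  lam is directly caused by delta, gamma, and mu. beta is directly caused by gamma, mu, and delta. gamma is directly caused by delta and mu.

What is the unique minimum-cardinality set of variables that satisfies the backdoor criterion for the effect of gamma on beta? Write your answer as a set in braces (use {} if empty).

Variables eligible for adjustment (non-descendants of gamma, excluding gamma and beta): {delta, mu}.
Backdoor paths from gamma to beta:
  P1: gamma <- mu -> lam <- delta -> beta
  P2: gamma <- mu -> beta
  P3: gamma <- delta -> lam <- mu -> beta
  P4: gamma <- delta -> beta
The empty set is not sufficient: P2 (gamma <- mu -> beta) has no collider blocking it and no conditioned non-collider, so it is open.
Try {delta, mu}:
  P1: blocked at fork node mu ∈ conditioning set.
  P2: blocked at fork node mu ∈ conditioning set.
  P3: blocked at fork node delta ∈ conditioning set.
  P4: blocked at fork node delta ∈ conditioning set.
{delta, mu} contains no descendant of gamma and blocks every backdoor path.
Every element of {delta, mu} is needed (dropping delta leaves P4 open; dropping mu leaves P2 open), so no proper subset is valid.
Among all size-2 subsets of the eligible variables, only {delta, mu} blocks every backdoor path, so it is the unique smallest valid adjustment set.

{delta, mu}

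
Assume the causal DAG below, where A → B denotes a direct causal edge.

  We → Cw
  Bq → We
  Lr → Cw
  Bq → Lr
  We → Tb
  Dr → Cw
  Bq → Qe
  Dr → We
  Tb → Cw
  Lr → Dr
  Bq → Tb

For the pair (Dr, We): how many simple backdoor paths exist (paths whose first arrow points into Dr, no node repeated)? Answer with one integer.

6

A backdoor path from Dr to We is any simple undirected path whose first edge points into Dr (i.e. leaves Dr via a parent).
Parents of Dr: {Lr}.
Enumerating:
  P1: Dr <- Lr <- Bq -> We
  P2: Dr <- Lr <- Bq -> Tb <- We
  P3: Dr <- Lr <- Bq -> Tb -> Cw <- We
  P4: Dr <- Lr -> Cw <- We
  P5: Dr <- Lr -> Cw <- Tb <- Bq -> We
  P6: Dr <- Lr -> Cw <- Tb <- We
That exhausts the simple backdoor paths. Count: 6.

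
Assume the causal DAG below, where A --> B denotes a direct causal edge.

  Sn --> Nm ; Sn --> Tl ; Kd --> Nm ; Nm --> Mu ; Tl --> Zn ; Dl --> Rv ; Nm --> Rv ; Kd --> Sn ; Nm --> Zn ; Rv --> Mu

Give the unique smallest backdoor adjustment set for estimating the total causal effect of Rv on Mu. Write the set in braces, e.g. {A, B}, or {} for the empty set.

Variables eligible for adjustment (non-descendants of Rv, excluding Rv and Mu): {Dl, Kd, Nm, Sn, Tl, Zn}.
Backdoor paths from Rv to Mu:
  P1: Rv <- Nm -> Mu
The empty set is not sufficient: P1 (Rv <- Nm -> Mu) has no collider blocking it and no conditioned non-collider, so it is open.
Try {Nm}:
  P1: blocked at fork node Nm ∈ conditioning set.
{Nm} contains no descendant of Rv and blocks every backdoor path.
No other singleton works — e.g. {Kd} leaves P1 open — so {Nm} is the unique smallest valid adjustment set.

{Nm}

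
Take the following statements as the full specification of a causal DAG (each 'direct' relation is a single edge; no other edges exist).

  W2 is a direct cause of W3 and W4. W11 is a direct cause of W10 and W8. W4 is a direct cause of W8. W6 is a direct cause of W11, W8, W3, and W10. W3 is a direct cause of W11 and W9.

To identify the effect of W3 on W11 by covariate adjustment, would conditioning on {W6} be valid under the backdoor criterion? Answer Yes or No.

Backdoor paths from W3 to W11 (paths whose first edge points into W3):
  P1: W3 <- W6 -> W11
  P2: W3 <- W6 -> W10 <- W11
  P3: W3 <- W6 -> W8 <- W11
  P4: W3 <- W2 -> W4 -> W8 <- W6 -> W11
  P5: W3 <- W2 -> W4 -> W8 <- W6 -> W10 <- W11
  P6: W3 <- W2 -> W4 -> W8 <- W11
Condition 1 (no descendant of W3 in the set): holds — descendants of W3 are {W10, W11, W8, W9}; none are in {W6}.
Condition 2 (every backdoor path blocked by {W6}):
  P1: blocked at fork node W6 ∈ conditioning set.
  P2: blocked at fork node W6 ∈ conditioning set.
  P3: blocked at fork node W6 ∈ conditioning set.
  P4: blocked at collider W8 (neither it nor any descendant is in the conditioning set).
  P5: blocked at collider W8 (neither it nor any descendant is in the conditioning set).
  P6: blocked at collider W8 (neither it nor any descendant is in the conditioning set).
{W6} satisfies the backdoor criterion.

Yes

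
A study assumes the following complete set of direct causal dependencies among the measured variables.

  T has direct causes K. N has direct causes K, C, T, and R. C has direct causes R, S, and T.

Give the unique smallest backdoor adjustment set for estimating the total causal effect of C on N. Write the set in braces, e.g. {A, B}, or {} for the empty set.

Variables eligible for adjustment (non-descendants of C, excluding C and N): {K, R, S, T}.
Backdoor paths from C to N:
  P1: C <- T <- K -> N
  P2: C <- T -> N
  P3: C <- R -> N
The empty set is not sufficient: P1 (C <- T <- K -> N) has no collider blocking it and no conditioned non-collider, so it is open.
Try {R, T}:
  P1: blocked at chain node T ∈ conditioning set.
  P2: blocked at fork node T ∈ conditioning set.
  P3: blocked at fork node R ∈ conditioning set.
{R, T} contains no descendant of C and blocks every backdoor path.
Every element of {R, T} is needed (dropping R leaves P3 open; dropping T leaves P1 open), so no proper subset is valid.
Among all size-2 subsets of the eligible variables, only {R, T} blocks every backdoor path, so it is the unique smallest valid adjustment set.

{R, T}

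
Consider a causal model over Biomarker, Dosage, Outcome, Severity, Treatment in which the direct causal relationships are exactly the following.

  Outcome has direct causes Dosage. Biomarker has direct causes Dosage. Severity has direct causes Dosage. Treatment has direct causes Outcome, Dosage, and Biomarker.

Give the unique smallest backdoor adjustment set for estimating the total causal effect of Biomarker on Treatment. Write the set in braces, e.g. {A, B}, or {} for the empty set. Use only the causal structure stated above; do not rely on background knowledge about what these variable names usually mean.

{Dosage}

Variables eligible for adjustment (non-descendants of Biomarker, excluding Biomarker and Treatment): {Dosage, Outcome, Severity}.
Backdoor paths from Biomarker to Treatment:
  P1: Biomarker <- Dosage -> Outcome -> Treatment
  P2: Biomarker <- Dosage -> Treatment
The empty set is not sufficient: P1 (Biomarker <- Dosage -> Outcome -> Treatment) has no collider blocking it and no conditioned non-collider, so it is open.
Try {Dosage}:
  P1: blocked at fork node Dosage ∈ conditioning set.
  P2: blocked at fork node Dosage ∈ conditioning set.
{Dosage} contains no descendant of Biomarker and blocks every backdoor path.
No other singleton works — e.g. {Outcome} leaves P2 open — so {Dosage} is the unique smallest valid adjustment set.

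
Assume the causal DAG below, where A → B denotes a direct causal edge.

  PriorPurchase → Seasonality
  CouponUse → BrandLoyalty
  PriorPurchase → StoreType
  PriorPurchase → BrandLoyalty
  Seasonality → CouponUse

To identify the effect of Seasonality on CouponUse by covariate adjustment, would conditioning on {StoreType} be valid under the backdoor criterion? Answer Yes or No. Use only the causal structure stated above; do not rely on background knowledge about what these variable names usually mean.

Backdoor paths from Seasonality to CouponUse (paths whose first edge points into Seasonality):
  P1: Seasonality <- PriorPurchase -> BrandLoyalty <- CouponUse
Condition 1 (no descendant of Seasonality in the set): holds — descendants of Seasonality are {BrandLoyalty, CouponUse}; none are in {StoreType}.
Condition 2 (every backdoor path blocked by {StoreType}):
  P1: blocked at collider BrandLoyalty (neither it nor any descendant is in the conditioning set).
{StoreType} satisfies the backdoor criterion.

Yes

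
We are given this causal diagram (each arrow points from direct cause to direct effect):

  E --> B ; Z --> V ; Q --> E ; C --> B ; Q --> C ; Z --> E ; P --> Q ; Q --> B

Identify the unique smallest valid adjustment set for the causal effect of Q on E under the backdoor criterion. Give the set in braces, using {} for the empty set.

Variables eligible for adjustment (non-descendants of Q, excluding Q and E): {P, V, Z}.
Backdoor paths from Q to E:
  (none)
With no backdoor paths the empty set already satisfies the criterion, and it is trivially minimal.

{}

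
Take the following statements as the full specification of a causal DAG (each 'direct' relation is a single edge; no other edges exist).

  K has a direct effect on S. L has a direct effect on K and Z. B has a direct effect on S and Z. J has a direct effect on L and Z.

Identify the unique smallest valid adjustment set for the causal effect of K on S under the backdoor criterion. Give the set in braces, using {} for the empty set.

{}

Variables eligible for adjustment (non-descendants of K, excluding K and S): {B, J, L, Z}.
Backdoor paths from K to S:
  P1: K <- L <- J -> Z <- B -> S
  P2: K <- L -> Z <- B -> S
Each backdoor path contains an unconditioned collider, so every path is already blocked with the empty conditioning set:
  P1: blocked at collider Z (neither it nor any descendant is in the conditioning set).
  P2: blocked at collider Z (neither it nor any descendant is in the conditioning set).
The empty set is therefore the unique smallest valid set.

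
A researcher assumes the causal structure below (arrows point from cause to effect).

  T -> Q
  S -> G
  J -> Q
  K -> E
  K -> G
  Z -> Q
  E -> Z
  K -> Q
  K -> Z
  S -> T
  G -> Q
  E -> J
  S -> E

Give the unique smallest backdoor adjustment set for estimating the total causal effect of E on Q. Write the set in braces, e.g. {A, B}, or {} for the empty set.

{K, S}

Variables eligible for adjustment (non-descendants of E, excluding E and Q): {G, K, S, T}.
Backdoor paths from E to Q:
  P1: E <- K -> G <- S -> T -> Q
  P2: E <- K -> G -> Q
  P3: E <- K -> Z -> Q
  P4: E <- K -> Q
  P5: E <- S -> G <- K -> Z -> Q
  P6: E <- S -> G <- K -> Q
  P7: E <- S -> G -> Q
  P8: E <- S -> T -> Q
The empty set is not sufficient: P2 (E <- K -> G -> Q) has no collider blocking it and no conditioned non-collider, so it is open.
Try {K, S}:
  P1: blocked at fork node K ∈ conditioning set.
  P2: blocked at fork node K ∈ conditioning set.
  P3: blocked at fork node K ∈ conditioning set.
  P4: blocked at fork node K ∈ conditioning set.
  P5: blocked at fork node S ∈ conditioning set.
  P6: blocked at fork node S ∈ conditioning set.
  P7: blocked at fork node S ∈ conditioning set.
  P8: blocked at fork node S ∈ conditioning set.
{K, S} contains no descendant of E and blocks every backdoor path.
Every element of {K, S} is needed (dropping K leaves P2 open; dropping S leaves P7 open), so no proper subset is valid.
Among all size-2 subsets of the eligible variables, only {K, S} blocks every backdoor path, so it is the unique smallest valid adjustment set.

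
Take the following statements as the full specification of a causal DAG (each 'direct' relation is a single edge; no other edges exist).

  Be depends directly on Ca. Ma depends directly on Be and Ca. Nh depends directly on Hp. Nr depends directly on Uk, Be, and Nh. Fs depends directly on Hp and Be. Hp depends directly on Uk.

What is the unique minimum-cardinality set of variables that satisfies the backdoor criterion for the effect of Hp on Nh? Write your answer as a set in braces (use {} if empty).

{}

Variables eligible for adjustment (non-descendants of Hp, excluding Hp and Nh): {Be, Ca, Ma, Uk}.
Backdoor paths from Hp to Nh:
  P1: Hp <- Uk -> Nr <- Nh
Each backdoor path contains an unconditioned collider, so every path is already blocked with the empty conditioning set:
  P1: blocked at collider Nr (neither it nor any descendant is in the conditioning set).
The empty set is therefore the unique smallest valid set.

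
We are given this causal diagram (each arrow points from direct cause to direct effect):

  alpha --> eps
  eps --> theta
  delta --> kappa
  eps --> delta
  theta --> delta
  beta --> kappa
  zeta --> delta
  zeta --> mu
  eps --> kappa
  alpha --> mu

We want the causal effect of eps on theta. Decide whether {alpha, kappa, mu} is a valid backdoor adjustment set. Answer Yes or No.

No

Backdoor paths from eps to theta (paths whose first edge points into eps):
  P1: eps <- alpha -> mu <- zeta -> delta <- theta
Condition 1 (no descendant of eps in the set): FAILS — kappa is a descendant of eps.
Condition 2 (every backdoor path blocked by {alpha, kappa, mu}):
  P1: blocked at fork node alpha ∈ conditioning set.
{alpha, kappa, mu} does not satisfy the backdoor criterion.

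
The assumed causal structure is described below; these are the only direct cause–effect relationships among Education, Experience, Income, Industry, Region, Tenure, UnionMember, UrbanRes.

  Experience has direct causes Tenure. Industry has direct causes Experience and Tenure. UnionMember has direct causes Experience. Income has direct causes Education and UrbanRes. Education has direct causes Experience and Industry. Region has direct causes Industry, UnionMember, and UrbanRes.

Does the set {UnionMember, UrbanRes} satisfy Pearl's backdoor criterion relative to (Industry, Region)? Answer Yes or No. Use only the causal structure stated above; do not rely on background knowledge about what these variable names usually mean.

Yes

Backdoor paths from Industry to Region (paths whose first edge points into Industry):
  P1: Industry <- Tenure -> Experience -> UnionMember -> Region
  P2: Industry <- Tenure -> Experience -> Education -> Income <- UrbanRes -> Region
  P3: Industry <- Experience -> UnionMember -> Region
  P4: Industry <- Experience -> Education -> Income <- UrbanRes -> Region
Condition 1 (no descendant of Industry in the set): holds — descendants of Industry are {Education, Income, Region}; none are in {UnionMember, UrbanRes}.
Condition 2 (every backdoor path blocked by {UnionMember, UrbanRes}):
  P1: blocked at chain node UnionMember ∈ conditioning set.
  P2: blocked at collider Income (neither it nor any descendant is in the conditioning set).
  P3: blocked at chain node UnionMember ∈ conditioning set.
  P4: blocked at collider Income (neither it nor any descendant is in the conditioning set).
{UnionMember, UrbanRes} satisfies the backdoor criterion.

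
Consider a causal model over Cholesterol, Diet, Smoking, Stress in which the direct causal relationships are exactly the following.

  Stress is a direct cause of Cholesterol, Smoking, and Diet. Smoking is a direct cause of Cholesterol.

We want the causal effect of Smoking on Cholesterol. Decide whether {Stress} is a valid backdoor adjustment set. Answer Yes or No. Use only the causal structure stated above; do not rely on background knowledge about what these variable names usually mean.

Yes

Backdoor paths from Smoking to Cholesterol (paths whose first edge points into Smoking):
  P1: Smoking <- Stress -> Cholesterol
Condition 1 (no descendant of Smoking in the set): holds — descendants of Smoking are {Cholesterol}; none are in {Stress}.
Condition 2 (every backdoor path blocked by {Stress}):
  P1: blocked at fork node Stress ∈ conditioning set.
{Stress} satisfies the backdoor criterion.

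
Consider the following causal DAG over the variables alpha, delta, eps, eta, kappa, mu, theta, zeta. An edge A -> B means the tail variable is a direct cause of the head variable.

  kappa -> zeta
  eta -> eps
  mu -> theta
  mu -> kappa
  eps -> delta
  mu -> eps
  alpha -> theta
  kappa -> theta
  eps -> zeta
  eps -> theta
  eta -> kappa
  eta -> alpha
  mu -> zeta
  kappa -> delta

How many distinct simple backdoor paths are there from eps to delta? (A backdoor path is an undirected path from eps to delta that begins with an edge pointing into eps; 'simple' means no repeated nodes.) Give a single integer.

8

A backdoor path from eps to delta is any simple undirected path whose first edge points into eps (i.e. leaves eps via a parent).
Parents of eps: {eta, mu}.
Enumerating:
  P1: eps <- mu -> kappa -> delta
  P2: eps <- mu -> zeta <- kappa -> delta
  P3: eps <- mu -> theta <- alpha <- eta -> kappa -> delta
  P4: eps <- mu -> theta <- kappa -> delta
  P5: eps <- eta -> alpha -> theta <- mu -> kappa -> delta
  P6: eps <- eta -> alpha -> theta <- mu -> zeta <- kappa -> delta
  P7: eps <- eta -> alpha -> theta <- kappa -> delta
  P8: eps <- eta -> kappa -> delta
That exhausts the simple backdoor paths. Count: 8.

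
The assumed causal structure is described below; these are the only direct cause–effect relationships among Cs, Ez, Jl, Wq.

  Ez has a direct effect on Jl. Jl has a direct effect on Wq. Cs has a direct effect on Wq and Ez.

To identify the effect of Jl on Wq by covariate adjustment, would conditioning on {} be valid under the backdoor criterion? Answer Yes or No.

No

Backdoor paths from Jl to Wq (paths whose first edge points into Jl):
  P1: Jl <- Ez <- Cs -> Wq
Condition 1 (no descendant of Jl in the set): holds — descendants of Jl are {Wq}; none are in {}.
Condition 2 (every backdoor path blocked by {}):
  P1: open — no interior node is in the conditioning set.
{} does not satisfy the backdoor criterion.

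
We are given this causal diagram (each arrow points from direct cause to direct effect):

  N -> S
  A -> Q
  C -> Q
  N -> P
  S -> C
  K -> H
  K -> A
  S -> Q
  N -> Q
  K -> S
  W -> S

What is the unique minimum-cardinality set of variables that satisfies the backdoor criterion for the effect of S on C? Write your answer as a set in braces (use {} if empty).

Variables eligible for adjustment (non-descendants of S, excluding S and C): {A, H, K, N, P, W}.
Backdoor paths from S to C:
  P1: S <- K -> A -> Q <- C
  P2: S <- N -> Q <- C
Each backdoor path contains an unconditioned collider, so every path is already blocked with the empty conditioning set:
  P1: blocked at collider Q (neither it nor any descendant is in the conditioning set).
  P2: blocked at collider Q (neither it nor any descendant is in the conditioning set).
The empty set is therefore the unique smallest valid set.

{}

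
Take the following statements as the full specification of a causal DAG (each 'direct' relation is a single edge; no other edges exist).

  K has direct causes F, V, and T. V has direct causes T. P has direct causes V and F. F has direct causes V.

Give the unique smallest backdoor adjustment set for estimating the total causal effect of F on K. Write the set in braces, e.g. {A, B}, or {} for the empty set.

{V}

Variables eligible for adjustment (non-descendants of F, excluding F and K): {T, V}.
Backdoor paths from F to K:
  P1: F <- V <- T -> K
  P2: F <- V -> K
The empty set is not sufficient: P1 (F <- V <- T -> K) has no collider blocking it and no conditioned non-collider, so it is open.
Try {V}:
  P1: blocked at chain node V ∈ conditioning set.
  P2: blocked at fork node V ∈ conditioning set.
{V} contains no descendant of F and blocks every backdoor path.
No other singleton works — e.g. {T} leaves P2 open — so {V} is the unique smallest valid adjustment set.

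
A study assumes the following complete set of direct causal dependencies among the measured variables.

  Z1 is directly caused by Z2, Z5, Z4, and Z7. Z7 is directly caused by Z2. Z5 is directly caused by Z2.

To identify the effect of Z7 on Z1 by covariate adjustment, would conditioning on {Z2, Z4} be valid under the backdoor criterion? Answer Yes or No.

Backdoor paths from Z7 to Z1 (paths whose first edge points into Z7):
  P1: Z7 <- Z2 -> Z5 -> Z1
  P2: Z7 <- Z2 -> Z1
Condition 1 (no descendant of Z7 in the set): holds — descendants of Z7 are {Z1}; none are in {Z2, Z4}.
Condition 2 (every backdoor path blocked by {Z2, Z4}):
  P1: blocked at fork node Z2 ∈ conditioning set.
  P2: blocked at fork node Z2 ∈ conditioning set.
{Z2, Z4} satisfies the backdoor criterion.

Yes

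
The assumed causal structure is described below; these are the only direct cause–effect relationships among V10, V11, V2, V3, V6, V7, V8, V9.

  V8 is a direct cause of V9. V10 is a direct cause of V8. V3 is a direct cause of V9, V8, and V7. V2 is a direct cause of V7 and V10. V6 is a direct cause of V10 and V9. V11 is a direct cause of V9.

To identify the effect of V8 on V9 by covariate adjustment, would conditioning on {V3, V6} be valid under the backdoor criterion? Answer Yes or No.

Yes

Backdoor paths from V8 to V9 (paths whose first edge points into V8):
  P1: V8 <- V10 <- V6 -> V9
  P2: V8 <- V10 <- V2 -> V7 <- V3 -> V9
  P3: V8 <- V3 -> V7 <- V2 -> V10 <- V6 -> V9
  P4: V8 <- V3 -> V9
Condition 1 (no descendant of V8 in the set): holds — descendants of V8 are {V9}; none are in {V3, V6}.
Condition 2 (every backdoor path blocked by {V3, V6}):
  P1: blocked at fork node V6 ∈ conditioning set.
  P2: blocked at collider V7 (neither it nor any descendant is in the conditioning set).
  P3: blocked at fork node V3 ∈ conditioning set.
  P4: blocked at fork node V3 ∈ conditioning set.
{V3, V6} satisfies the backdoor criterion.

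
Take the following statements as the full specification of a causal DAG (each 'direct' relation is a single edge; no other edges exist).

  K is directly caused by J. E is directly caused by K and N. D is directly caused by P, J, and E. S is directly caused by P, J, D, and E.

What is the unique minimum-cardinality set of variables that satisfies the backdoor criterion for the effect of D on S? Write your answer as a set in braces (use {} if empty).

Variables eligible for adjustment (non-descendants of D, excluding D and S): {E, J, K, N, P}.
Backdoor paths from D to S:
  P1: D <- J -> K -> E -> S
  P2: D <- J -> S
  P3: D <- P -> S
  P4: D <- E <- K <- J -> S
  P5: D <- E -> S
The empty set is not sufficient: P1 (D <- J -> K -> E -> S) has no collider blocking it and no conditioned non-collider, so it is open.
Try {E, J, P}:
  P1: blocked at fork node J ∈ conditioning set.
  P2: blocked at fork node J ∈ conditioning set.
  P3: blocked at fork node P ∈ conditioning set.
  P4: blocked at chain node E ∈ conditioning set.
  P5: blocked at fork node E ∈ conditioning set.
{E, J, P} contains no descendant of D and blocks every backdoor path.
Every element of {E, J, P} is needed (dropping E leaves P5 open; dropping J leaves P2 open; dropping P leaves P3 open), so no proper subset is valid.
Among all size-3 subsets of the eligible variables, only {E, J, P} blocks every backdoor path, so it is the unique smallest valid adjustment set.

{E, J, P}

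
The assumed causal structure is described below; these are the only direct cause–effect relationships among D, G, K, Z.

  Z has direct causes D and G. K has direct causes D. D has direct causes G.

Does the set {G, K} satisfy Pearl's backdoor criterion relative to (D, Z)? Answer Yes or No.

No

Backdoor paths from D to Z (paths whose first edge points into D):
  P1: D <- G -> Z
Condition 1 (no descendant of D in the set): FAILS — K is a descendant of D.
Condition 2 (every backdoor path blocked by {G, K}):
  P1: blocked at fork node G ∈ conditioning set.
{G, K} does not satisfy the backdoor criterion.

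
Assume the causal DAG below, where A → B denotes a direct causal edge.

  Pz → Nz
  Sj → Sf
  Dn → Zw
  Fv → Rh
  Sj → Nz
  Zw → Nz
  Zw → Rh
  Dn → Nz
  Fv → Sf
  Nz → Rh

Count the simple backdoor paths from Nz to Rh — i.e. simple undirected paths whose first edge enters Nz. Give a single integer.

A backdoor path from Nz to Rh is any simple undirected path whose first edge points into Nz (i.e. leaves Nz via a parent).
Parents of Nz: {Dn, Pz, Sj, Zw}.
Enumerating:
  P1: Nz <- Sj -> Sf <- Fv -> Rh
  P2: Nz <- Dn -> Zw -> Rh
  P3: Nz <- Zw -> Rh
That exhausts the simple backdoor paths. Count: 3.

3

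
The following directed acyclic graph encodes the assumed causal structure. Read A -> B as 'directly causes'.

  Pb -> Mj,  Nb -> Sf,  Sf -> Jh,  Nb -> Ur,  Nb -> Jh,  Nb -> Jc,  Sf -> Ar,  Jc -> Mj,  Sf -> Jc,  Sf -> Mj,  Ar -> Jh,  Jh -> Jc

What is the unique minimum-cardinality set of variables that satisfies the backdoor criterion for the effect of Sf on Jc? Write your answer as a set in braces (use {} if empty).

Variables eligible for adjustment (non-descendants of Sf, excluding Sf and Jc): {Nb, Pb, Ur}.
Backdoor paths from Sf to Jc:
  P1: Sf <- Nb -> Jh -> Jc
  P2: Sf <- Nb -> Jc
The empty set is not sufficient: P1 (Sf <- Nb -> Jh -> Jc) has no collider blocking it and no conditioned non-collider, so it is open.
Try {Nb}:
  P1: blocked at fork node Nb ∈ conditioning set.
  P2: blocked at fork node Nb ∈ conditioning set.
{Nb} contains no descendant of Sf and blocks every backdoor path.
No other singleton works — e.g. {Ur} leaves P1 open — so {Nb} is the unique smallest valid adjustment set.

{Nb}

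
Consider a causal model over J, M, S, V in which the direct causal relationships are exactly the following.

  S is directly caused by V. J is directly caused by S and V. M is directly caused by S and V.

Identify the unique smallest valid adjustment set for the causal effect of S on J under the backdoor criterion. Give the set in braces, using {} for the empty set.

Variables eligible for adjustment (non-descendants of S, excluding S and J): {V}.
Backdoor paths from S to J:
  P1: S <- V -> J
The empty set is not sufficient: P1 (S <- V -> J) has no collider blocking it and no conditioned non-collider, so it is open.
Try {V}:
  P1: blocked at fork node V ∈ conditioning set.
{V} contains no descendant of S and blocks every backdoor path.
{V} is the unique smallest valid adjustment set.

{V}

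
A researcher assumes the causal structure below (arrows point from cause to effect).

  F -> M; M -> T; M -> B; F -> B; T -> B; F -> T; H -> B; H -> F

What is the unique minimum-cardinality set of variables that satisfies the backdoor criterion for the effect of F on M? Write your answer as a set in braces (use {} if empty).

Variables eligible for adjustment (non-descendants of F, excluding F and M): {H}.
Backdoor paths from F to M:
  P1: F <- H -> B <- M
  P2: F <- H -> B <- T <- M
Each backdoor path contains an unconditioned collider, so every path is already blocked with the empty conditioning set:
  P1: blocked at collider B (neither it nor any descendant is in the conditioning set).
  P2: blocked at collider B (neither it nor any descendant is in the conditioning set).
The empty set is therefore the unique smallest valid set.

{}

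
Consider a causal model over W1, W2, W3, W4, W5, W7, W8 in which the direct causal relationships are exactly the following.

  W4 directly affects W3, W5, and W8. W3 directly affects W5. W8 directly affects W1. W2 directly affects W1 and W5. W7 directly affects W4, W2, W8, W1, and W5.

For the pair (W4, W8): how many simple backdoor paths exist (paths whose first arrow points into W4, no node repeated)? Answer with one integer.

A backdoor path from W4 to W8 is any simple undirected path whose first edge points into W4 (i.e. leaves W4 via a parent).
Parents of W4: {W7}.
Enumerating:
  P1: W4 <- W7 -> W2 -> W1 <- W8
  P2: W4 <- W7 -> W8
  P3: W4 <- W7 -> W1 <- W8
  P4: W4 <- W7 -> W5 <- W2 -> W1 <- W8
That exhausts the simple backdoor paths. Count: 4.

4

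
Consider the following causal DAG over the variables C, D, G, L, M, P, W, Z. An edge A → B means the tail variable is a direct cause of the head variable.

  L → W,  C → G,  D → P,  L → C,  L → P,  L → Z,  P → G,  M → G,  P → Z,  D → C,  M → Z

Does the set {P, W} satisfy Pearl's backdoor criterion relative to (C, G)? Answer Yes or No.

Backdoor paths from C to G (paths whose first edge points into C):
  P1: C <- D -> P <- L -> Z <- M -> G
  P2: C <- D -> P -> Z <- M -> G
  P3: C <- D -> P -> G
  P4: C <- L -> P -> Z <- M -> G
  P5: C <- L -> P -> G
  P6: C <- L -> Z <- M -> G
  P7: C <- L -> Z <- P -> G
Condition 1 (no descendant of C in the set): holds — descendants of C are {G}; none are in {P, W}.
Condition 2 (every backdoor path blocked by {P, W}):
  P1: blocked at collider Z (neither it nor any descendant is in the conditioning set).
  P2: blocked at chain node P ∈ conditioning set.
  P3: blocked at chain node P ∈ conditioning set.
  P4: blocked at chain node P ∈ conditioning set.
  P5: blocked at chain node P ∈ conditioning set.
  P6: blocked at collider Z (neither it nor any descendant is in the conditioning set).
  P7: blocked at collider Z (neither it nor any descendant is in the conditioning set).
{P, W} satisfies the backdoor criterion.

Yes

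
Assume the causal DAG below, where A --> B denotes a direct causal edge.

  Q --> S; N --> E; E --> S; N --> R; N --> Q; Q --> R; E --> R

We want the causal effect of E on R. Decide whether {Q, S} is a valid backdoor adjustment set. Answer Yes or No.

Backdoor paths from E to R (paths whose first edge points into E):
  P1: E <- N -> Q -> R
  P2: E <- N -> R
Condition 1 (no descendant of E in the set): FAILS — S is a descendant of E.
Condition 2 (every backdoor path blocked by {Q, S}):
  P1: blocked at chain node Q ∈ conditioning set.
  P2: open — no interior node is in the conditioning set.
{Q, S} does not satisfy the backdoor criterion.

No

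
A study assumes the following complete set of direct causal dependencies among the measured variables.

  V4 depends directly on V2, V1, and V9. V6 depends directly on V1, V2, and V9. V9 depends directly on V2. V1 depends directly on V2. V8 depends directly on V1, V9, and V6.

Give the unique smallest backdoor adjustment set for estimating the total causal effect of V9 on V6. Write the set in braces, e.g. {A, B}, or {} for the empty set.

{V2}

Variables eligible for adjustment (non-descendants of V9, excluding V9 and V6): {V1, V2}.
Backdoor paths from V9 to V6:
  P1: V9 <- V2 -> V1 -> V6
  P2: V9 <- V2 -> V1 -> V8 <- V6
  P3: V9 <- V2 -> V6
  P4: V9 <- V2 -> V4 <- V1 -> V6
  P5: V9 <- V2 -> V4 <- V1 -> V8 <- V6
The empty set is not sufficient: P1 (V9 <- V2 -> V1 -> V6) has no collider blocking it and no conditioned non-collider, so it is open.
Try {V2}:
  P1: blocked at fork node V2 ∈ conditioning set.
  P2: blocked at fork node V2 ∈ conditioning set.
  P3: blocked at fork node V2 ∈ conditioning set.
  P4: blocked at fork node V2 ∈ conditioning set.
  P5: blocked at fork node V2 ∈ conditioning set.
{V2} contains no descendant of V9 and blocks every backdoor path.
No other singleton works — e.g. {V1} leaves P3 open — so {V2} is the unique smallest valid adjustment set.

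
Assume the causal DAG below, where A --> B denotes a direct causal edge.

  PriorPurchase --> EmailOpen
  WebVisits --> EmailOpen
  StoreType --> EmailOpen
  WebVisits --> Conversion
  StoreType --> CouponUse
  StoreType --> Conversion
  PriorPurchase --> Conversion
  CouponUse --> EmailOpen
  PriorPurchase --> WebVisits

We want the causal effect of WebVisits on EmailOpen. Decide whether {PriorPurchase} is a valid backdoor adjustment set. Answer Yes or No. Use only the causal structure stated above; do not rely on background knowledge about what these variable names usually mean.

Yes

Backdoor paths from WebVisits to EmailOpen (paths whose first edge points into WebVisits):
  P1: WebVisits <- PriorPurchase -> EmailOpen
  P2: WebVisits <- PriorPurchase -> Conversion <- StoreType -> CouponUse -> EmailOpen
  P3: WebVisits <- PriorPurchase -> Conversion <- StoreType -> EmailOpen
Condition 1 (no descendant of WebVisits in the set): holds — descendants of WebVisits are {Conversion, EmailOpen}; none are in {PriorPurchase}.
Condition 2 (every backdoor path blocked by {PriorPurchase}):
  P1: blocked at fork node PriorPurchase ∈ conditioning set.
  P2: blocked at fork node PriorPurchase ∈ conditioning set.
  P3: blocked at fork node PriorPurchase ∈ conditioning set.
{PriorPurchase} satisfies the backdoor criterion.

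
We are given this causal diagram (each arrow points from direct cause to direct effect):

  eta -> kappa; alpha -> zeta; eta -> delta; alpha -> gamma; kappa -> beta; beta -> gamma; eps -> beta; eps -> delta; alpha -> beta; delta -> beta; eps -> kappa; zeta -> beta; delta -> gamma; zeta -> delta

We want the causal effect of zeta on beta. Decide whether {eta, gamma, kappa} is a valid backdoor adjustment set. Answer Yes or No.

Backdoor paths from zeta to beta (paths whose first edge points into zeta):
  P1: zeta <- alpha -> beta
  P2: zeta <- alpha -> gamma <- delta <- eta -> kappa <- eps -> beta
  P3: zeta <- alpha -> gamma <- delta <- eta -> kappa -> beta
  P4: zeta <- alpha -> gamma <- delta <- eps -> kappa -> beta
  P5: zeta <- alpha -> gamma <- delta <- eps -> beta
  P6: zeta <- alpha -> gamma <- delta -> beta
  P7: zeta <- alpha -> gamma <- beta
Condition 1 (no descendant of zeta in the set): FAILS — gamma is a descendant of zeta.
Condition 2 (every backdoor path blocked by {eta, gamma, kappa}):
  P1: open — no interior node is in the conditioning set.
  P2: blocked at fork node eta ∈ conditioning set.
  P3: blocked at fork node eta ∈ conditioning set.
  P4: blocked at chain node kappa ∈ conditioning set.
  P5: open — collider(s) gamma are conditioned on (or have a conditioned descendant) and no non-collider on the path is in the set.
  P6: open — collider(s) gamma are conditioned on (or have a conditioned descendant) and no non-collider on the path is in the set.
  P7: open — collider(s) gamma are conditioned on (or have a conditioned descendant) and no non-collider on the path is in the set.
{eta, gamma, kappa} does not satisfy the backdoor criterion.

No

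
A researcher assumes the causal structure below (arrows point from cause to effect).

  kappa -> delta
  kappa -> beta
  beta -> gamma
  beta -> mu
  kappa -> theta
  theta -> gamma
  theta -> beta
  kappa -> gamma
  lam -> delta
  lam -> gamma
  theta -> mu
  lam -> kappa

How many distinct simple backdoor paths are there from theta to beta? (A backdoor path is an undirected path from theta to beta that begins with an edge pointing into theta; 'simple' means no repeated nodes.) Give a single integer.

4

A backdoor path from theta to beta is any simple undirected path whose first edge points into theta (i.e. leaves theta via a parent).
Parents of theta: {kappa}.
Enumerating:
  P1: theta <- kappa <- lam -> gamma <- beta
  P2: theta <- kappa -> delta <- lam -> gamma <- beta
  P3: theta <- kappa -> beta
  P4: theta <- kappa -> gamma <- beta
That exhausts the simple backdoor paths. Count: 4.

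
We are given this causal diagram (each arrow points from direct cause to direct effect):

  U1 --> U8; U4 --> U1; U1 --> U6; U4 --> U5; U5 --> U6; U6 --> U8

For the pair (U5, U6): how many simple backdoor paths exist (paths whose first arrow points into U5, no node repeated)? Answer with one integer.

A backdoor path from U5 to U6 is any simple undirected path whose first edge points into U5 (i.e. leaves U5 via a parent).
Parents of U5: {U4}.
Enumerating:
  P1: U5 <- U4 -> U1 -> U6
  P2: U5 <- U4 -> U1 -> U8 <- U6
That exhausts the simple backdoor paths. Count: 2.

2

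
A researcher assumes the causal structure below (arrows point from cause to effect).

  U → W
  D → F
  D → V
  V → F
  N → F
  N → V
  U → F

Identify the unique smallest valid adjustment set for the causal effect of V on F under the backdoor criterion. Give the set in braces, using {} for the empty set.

{D, N}

Variables eligible for adjustment (non-descendants of V, excluding V and F): {D, N, U, W}.
Backdoor paths from V to F:
  P1: V <- D -> F
  P2: V <- N -> F
The empty set is not sufficient: P1 (V <- D -> F) has no collider blocking it and no conditioned non-collider, so it is open.
Try {D, N}:
  P1: blocked at fork node D ∈ conditioning set.
  P2: blocked at fork node N ∈ conditioning set.
{D, N} contains no descendant of V and blocks every backdoor path.
Every element of {D, N} is needed (dropping D leaves P1 open; dropping N leaves P2 open), so no proper subset is valid.
Among all size-2 subsets of the eligible variables, only {D, N} blocks every backdoor path, so it is the unique smallest valid adjustment set.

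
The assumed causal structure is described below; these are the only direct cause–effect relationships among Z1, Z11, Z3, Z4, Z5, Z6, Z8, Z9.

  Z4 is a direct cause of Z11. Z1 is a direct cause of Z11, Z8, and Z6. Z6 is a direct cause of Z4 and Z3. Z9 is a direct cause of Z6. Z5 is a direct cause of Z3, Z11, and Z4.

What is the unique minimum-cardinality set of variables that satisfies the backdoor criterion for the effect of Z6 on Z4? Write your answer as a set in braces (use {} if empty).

Variables eligible for adjustment (non-descendants of Z6, excluding Z6 and Z4): {Z1, Z5, Z8, Z9}.
Backdoor paths from Z6 to Z4:
  P1: Z6 <- Z1 -> Z11 <- Z5 -> Z4
  P2: Z6 <- Z1 -> Z11 <- Z4
Each backdoor path contains an unconditioned collider, so every path is already blocked with the empty conditioning set:
  P1: blocked at collider Z11 (neither it nor any descendant is in the conditioning set).
  P2: blocked at collider Z11 (neither it nor any descendant is in the conditioning set).
The empty set is therefore the unique smallest valid set.

{}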